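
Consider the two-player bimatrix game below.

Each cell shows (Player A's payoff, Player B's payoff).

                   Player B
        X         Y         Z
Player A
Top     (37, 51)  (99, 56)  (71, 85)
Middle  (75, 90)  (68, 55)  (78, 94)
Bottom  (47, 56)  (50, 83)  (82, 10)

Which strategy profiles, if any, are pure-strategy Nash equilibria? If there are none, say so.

(Top, X): Player A can switch to Middle (37 → 75). Not NE.
(Top, Y): Player B can switch to Z (56 → 85). Not NE.
(Top, Z): Player A can switch to Middle (71 → 78). Not NE.
(Middle, X): Player B can switch to Z (90 → 94). Not NE.
(Middle, Y): Player A can switch to Top (68 → 99). Not NE.
(Middle, Z): Player A can switch to Bottom (78 → 82). Not NE.
(Bottom, X): Player A can switch to Middle (47 → 75). Not NE.
(Bottom, Y): Player A can switch to Top (50 → 99). Not NE.
(Bottom, Z): Player B can switch to X (10 → 56). Not NE.

There is no pure-strategy Nash equilibrium.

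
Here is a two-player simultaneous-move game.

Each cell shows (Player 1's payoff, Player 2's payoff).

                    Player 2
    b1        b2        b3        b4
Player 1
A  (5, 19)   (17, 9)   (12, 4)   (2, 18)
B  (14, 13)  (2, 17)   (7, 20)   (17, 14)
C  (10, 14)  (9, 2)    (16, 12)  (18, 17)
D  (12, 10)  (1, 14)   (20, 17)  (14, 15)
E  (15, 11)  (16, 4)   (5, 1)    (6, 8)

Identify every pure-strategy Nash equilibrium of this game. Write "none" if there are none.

For each player, find the best response to each opponent profile; mutual best responses are the pure NE.
Player 1 against b1: payoffs 5, 14, 10, 12, 15 → best response E.
Player 1 against b2: payoffs 17, 2, 9, 1, 16 → best response A.
Player 1 against b3: payoffs 12, 7, 16, 20, 5 → best response D.
Player 1 against b4: payoffs 2, 17, 18, 14, 6 → best response C.
Player 2 against A: payoffs 19, 9, 4, 18 → best response b1.
Player 2 against B: payoffs 13, 17, 20, 14 → best response b3.
Player 2 against C: payoffs 14, 2, 12, 17 → best response b4.
Player 2 against D: payoffs 10, 14, 17, 15 → best response b3.
Player 2 against E: payoffs 11, 4, 1, 8 → best response b1.
Mutual best responses: (C, b4); (D, b3); (E, b1).

Pure-strategy Nash equilibria: (C, b4), (D, b3), (E, b1)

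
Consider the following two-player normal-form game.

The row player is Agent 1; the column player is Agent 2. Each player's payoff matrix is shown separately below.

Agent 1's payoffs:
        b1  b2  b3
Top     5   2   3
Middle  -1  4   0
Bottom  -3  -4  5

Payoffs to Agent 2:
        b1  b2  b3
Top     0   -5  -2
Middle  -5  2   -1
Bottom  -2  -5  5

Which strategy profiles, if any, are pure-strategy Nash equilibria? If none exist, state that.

The pure Nash equilibria are (Top, b1); (Middle, b2); (Bottom, b3).

Check each profile: it is a Nash equilibrium iff no player can strictly gain by switching unilaterally.
(Top, b1): Agent 1 gets 5, best alternative -1; Agent 2 gets 0, best alternative -2. No profitable deviation — NE.
(Top, b2): Agent 1 can switch to Middle (2 → 4). Not NE.
(Top, b3): Agent 1 can switch to Bottom (3 → 5). Not NE.
(Middle, b1): Agent 1 can switch to Top (-1 → 5). Not NE.
(Middle, b2): Agent 1 gets 4, best alternative 2; Agent 2 gets 2, best alternative -1. No profitable deviation — NE.
(Middle, b3): Agent 1 can switch to Top (0 → 3). Not NE.
(Bottom, b1): Agent 1 can switch to Top (-3 → 5). Not NE.
(Bottom, b2): Agent 1 can switch to Top (-4 → 2). Not NE.
(Bottom, b3): Agent 1 gets 5, best alternative 3; Agent 2 gets 5, best alternative -2. No profitable deviation — NE.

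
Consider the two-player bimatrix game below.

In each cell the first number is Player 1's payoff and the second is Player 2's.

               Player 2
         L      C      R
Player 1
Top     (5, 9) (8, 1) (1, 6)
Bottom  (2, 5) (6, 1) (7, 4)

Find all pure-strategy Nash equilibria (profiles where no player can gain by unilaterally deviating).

(Top, L): Player 1 gets 5, best alternative 2; Player 2 gets 9, best alternative 6. No profitable deviation — NE.
(Top, C): Player 2 can switch to L (1 → 9). Not NE.
(Top, R): Player 1 can switch to Bottom (1 → 7). Not NE.
(Bottom, L): Player 1 can switch to Top (2 → 5). Not NE.
(Bottom, C): Player 1 can switch to Top (6 → 8). Not NE.
(Bottom, R): Player 2 can switch to L (4 → 5). Not NE.

(Top, L)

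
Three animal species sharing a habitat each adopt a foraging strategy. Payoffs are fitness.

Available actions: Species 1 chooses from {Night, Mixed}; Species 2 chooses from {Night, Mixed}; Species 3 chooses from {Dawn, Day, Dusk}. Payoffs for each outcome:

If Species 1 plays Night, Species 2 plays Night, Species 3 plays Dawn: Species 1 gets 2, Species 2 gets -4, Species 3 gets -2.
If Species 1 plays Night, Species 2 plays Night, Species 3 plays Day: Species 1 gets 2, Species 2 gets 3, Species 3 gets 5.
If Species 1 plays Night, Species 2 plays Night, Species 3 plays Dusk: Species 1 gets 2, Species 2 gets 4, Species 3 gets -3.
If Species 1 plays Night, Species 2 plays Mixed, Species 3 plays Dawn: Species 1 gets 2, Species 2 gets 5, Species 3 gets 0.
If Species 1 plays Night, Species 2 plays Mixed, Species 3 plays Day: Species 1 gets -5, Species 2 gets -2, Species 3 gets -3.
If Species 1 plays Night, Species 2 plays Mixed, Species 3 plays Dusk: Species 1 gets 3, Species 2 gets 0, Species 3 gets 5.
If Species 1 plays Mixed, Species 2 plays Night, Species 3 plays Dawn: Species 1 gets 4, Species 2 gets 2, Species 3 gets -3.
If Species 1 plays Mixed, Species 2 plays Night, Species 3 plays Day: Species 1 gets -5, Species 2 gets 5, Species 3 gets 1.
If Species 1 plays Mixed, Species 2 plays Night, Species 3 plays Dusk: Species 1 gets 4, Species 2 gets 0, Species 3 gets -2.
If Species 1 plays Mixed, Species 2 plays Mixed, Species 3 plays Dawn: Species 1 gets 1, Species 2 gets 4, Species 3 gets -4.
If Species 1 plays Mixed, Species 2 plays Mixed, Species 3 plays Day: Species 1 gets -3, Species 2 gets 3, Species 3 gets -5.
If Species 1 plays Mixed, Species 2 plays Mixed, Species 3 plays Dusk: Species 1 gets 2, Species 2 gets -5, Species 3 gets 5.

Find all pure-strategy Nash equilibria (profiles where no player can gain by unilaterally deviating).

(Night, Night, Dawn): Species 1 can switch to Mixed (2 → 4). Not NE.
(Night, Night, Day): Species 1 gets 2, best alternative -5; Species 2 gets 3, best alternative -2; Species 3 gets 5, best alternative -2. No profitable deviation — NE.
(Night, Night, Dusk): Species 1 can switch to Mixed (2 → 4). Not NE.
(Night, Mixed, Dawn): Species 3 can switch to Dusk (0 → 5). Not NE.
(Night, Mixed, Day): Species 1 can switch to Mixed (-5 → -3). Not NE.
(Night, Mixed, Dusk): Species 2 can switch to Night (0 → 4). Not NE.
(Mixed, Night, Dawn): Species 2 can switch to Mixed (2 → 4). Not NE.
(Mixed, Night, Day): Species 1 can switch to Night (-5 → 2). Not NE.
(Mixed, Night, Dusk): Species 3 can switch to Day (-2 → 1). Not NE.
(Mixed, Mixed, Dawn): Species 1 can switch to Night (1 → 2). Not NE.
(Mixed, Mixed, Day): Species 2 can switch to Night (3 → 5). Not NE.
(The remaining 1 profile has a profitable deviation by the same check.)

(Night, Night, Day)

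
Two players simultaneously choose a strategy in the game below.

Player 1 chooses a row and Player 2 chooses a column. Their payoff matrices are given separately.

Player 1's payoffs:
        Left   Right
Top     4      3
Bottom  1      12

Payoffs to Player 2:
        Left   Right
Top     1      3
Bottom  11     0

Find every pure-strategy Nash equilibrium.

Player 1 against Left: payoffs 4, 1 → best response Top.
Player 1 against Right: payoffs 3, 12 → best response Bottom.
Player 2 against Top: payoffs 1, 3 → best response Right.
Player 2 against Bottom: payoffs 11, 0 → best response Left.
No profile is a mutual best response for all players.

No pure-strategy Nash equilibrium.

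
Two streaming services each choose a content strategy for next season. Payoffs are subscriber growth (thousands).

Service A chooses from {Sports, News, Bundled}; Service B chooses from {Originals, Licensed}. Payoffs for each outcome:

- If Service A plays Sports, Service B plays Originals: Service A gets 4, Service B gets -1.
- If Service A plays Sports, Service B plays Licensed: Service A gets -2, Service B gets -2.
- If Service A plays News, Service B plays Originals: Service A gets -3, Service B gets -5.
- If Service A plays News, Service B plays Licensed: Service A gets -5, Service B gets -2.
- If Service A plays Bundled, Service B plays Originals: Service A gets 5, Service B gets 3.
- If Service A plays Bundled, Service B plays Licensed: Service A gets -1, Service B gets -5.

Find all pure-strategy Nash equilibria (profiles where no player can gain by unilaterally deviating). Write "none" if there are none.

(Bundled, Originals)

(Sports, Originals): Service A can switch to Bundled (4 → 5). Not NE.
(Sports, Licensed): Service A can switch to Bundled (-2 → -1). Not NE.
(News, Originals): Service A can switch to Sports (-3 → 4). Not NE.
(News, Licensed): Service A can switch to Sports (-5 → -2). Not NE.
(Bundled, Originals): Service A gets 5, best alternative 4; Service B gets 3, best alternative -5. No profitable deviation — NE.
(Bundled, Licensed): Service B can switch to Originals (-5 → 3). Not NE.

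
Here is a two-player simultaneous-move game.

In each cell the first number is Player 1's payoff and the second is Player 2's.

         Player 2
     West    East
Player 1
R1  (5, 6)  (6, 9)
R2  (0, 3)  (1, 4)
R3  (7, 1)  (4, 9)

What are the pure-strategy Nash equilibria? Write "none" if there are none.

Pure NE: (R1, East)

(R1, West): Player 1 can switch to R3 (5 → 7). Not NE.
(R1, East): Player 1 gets 6, best alternative 4; Player 2 gets 9, best alternative 6. No profitable deviation — NE.
(R2, West): Player 1 can switch to R1 (0 → 5). Not NE.
(R2, East): Player 1 can switch to R1 (1 → 6). Not NE.
(R3, West): Player 2 can switch to East (1 → 9). Not NE.
(R3, East): Player 1 can switch to R1 (4 → 6). Not NE.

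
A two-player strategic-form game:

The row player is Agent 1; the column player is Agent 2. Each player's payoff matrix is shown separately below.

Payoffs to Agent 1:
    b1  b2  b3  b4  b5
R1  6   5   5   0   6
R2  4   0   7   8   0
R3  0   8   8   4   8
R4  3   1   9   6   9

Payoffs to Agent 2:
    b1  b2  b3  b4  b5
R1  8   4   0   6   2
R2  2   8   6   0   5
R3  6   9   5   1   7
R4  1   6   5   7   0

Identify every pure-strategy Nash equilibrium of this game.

The pure Nash equilibria are (R1, b1); (R3, b2).

Check each profile: it is a Nash equilibrium iff no player can strictly gain by switching unilaterally.
(R1, b1): Agent 1 gets 6, best alternative 4; Agent 2 gets 8, best alternative 6. No profitable deviation — NE.
(R1, b2): Agent 1 can switch to R3 (5 → 8). Not NE.
(R1, b3): Agent 1 can switch to R2 (5 → 7). Not NE.
(R1, b4): Agent 1 can switch to R2 (0 → 8). Not NE.
(R1, b5): Agent 1 can switch to R3 (6 → 8). Not NE.
(R2, b1): Agent 1 can switch to R1 (4 → 6). Not NE.
(R2, b2): Agent 1 can switch to R1 (0 → 5). Not NE.
(R2, b3): Agent 1 can switch to R3 (7 → 8). Not NE.
(R2, b4): Agent 2 can switch to b1 (0 → 2). Not NE.
(R3, b2): Agent 1 gets 8, best alternative 5; Agent 2 gets 9, best alternative 7. No profitable deviation — NE.
(The remaining 10 profiles each have a profitable deviation by the same check.)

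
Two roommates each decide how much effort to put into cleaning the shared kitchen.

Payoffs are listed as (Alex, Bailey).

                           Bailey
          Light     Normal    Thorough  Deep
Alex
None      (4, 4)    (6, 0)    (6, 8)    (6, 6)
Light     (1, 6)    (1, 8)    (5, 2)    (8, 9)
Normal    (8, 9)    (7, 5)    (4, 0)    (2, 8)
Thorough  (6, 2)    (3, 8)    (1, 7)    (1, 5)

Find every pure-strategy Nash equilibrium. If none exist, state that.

The pure Nash equilibria are (None, Thorough) and (Light, Deep) and (Normal, Light).

Alex against Light: payoffs 4, 1, 8, 6 → best response Normal.
Alex against Normal: payoffs 6, 1, 7, 3 → best response Normal.
Alex against Thorough: payoffs 6, 5, 4, 1 → best response None.
Alex against Deep: payoffs 6, 8, 2, 1 → best response Light.
Bailey against None: payoffs 4, 0, 8, 6 → best response Thorough.
Bailey against Light: payoffs 6, 8, 2, 9 → best response Deep.
Bailey against Normal: payoffs 9, 5, 0, 8 → best response Light.
Bailey against Thorough: payoffs 2, 8, 7, 5 → best response Normal.
Mutual best responses: (None, Thorough); (Light, Deep); (Normal, Light).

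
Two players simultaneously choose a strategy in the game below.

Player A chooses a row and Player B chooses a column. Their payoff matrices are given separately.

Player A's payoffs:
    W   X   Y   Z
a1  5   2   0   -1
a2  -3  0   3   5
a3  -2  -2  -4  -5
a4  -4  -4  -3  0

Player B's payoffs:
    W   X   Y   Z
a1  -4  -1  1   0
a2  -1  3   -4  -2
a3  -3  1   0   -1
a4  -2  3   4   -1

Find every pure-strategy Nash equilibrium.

none

Player A against W: payoffs 5, -3, -2, -4 → best response a1.
Player A against X: payoffs 2, 0, -2, -4 → best response a1.
Player A against Y: payoffs 0, 3, -4, -3 → best response a2.
Player A against Z: payoffs -1, 5, -5, 0 → best response a2.
Player B against a1: payoffs -4, -1, 1, 0 → best response Y.
Player B against a2: payoffs -1, 3, -4, -2 → best response X.
Player B against a3: payoffs -3, 1, 0, -1 → best response X.
Player B against a4: payoffs -2, 3, 4, -1 → best response Y.
No profile is a mutual best response for all players.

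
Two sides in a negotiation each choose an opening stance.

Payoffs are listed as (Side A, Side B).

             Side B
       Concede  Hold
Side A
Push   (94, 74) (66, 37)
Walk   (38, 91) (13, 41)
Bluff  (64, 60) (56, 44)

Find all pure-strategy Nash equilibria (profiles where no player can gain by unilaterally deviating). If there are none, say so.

Side A against Concede: payoffs 94, 38, 64 → best response Push.
Side A against Hold: payoffs 66, 13, 56 → best response Push.
Side B against Push: payoffs 74, 37 → best response Concede.
Side B against Walk: payoffs 91, 41 → best response Concede.
Side B against Bluff: payoffs 60, 44 → best response Concede.
Mutual best responses: (Push, Concede).

(Push, Concede)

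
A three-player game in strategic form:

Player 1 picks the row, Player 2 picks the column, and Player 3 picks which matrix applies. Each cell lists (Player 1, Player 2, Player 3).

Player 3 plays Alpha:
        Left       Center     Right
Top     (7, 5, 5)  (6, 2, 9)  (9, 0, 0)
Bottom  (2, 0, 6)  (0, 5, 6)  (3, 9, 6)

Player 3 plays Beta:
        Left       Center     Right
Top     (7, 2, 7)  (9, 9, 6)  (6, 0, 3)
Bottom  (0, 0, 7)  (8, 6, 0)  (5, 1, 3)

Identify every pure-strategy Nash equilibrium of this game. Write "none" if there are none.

Player 1 against (Left, Alpha): payoffs 7, 2 → best response Top.
Player 1 against (Left, Beta): payoffs 7, 0 → best response Top.
Player 1 against (Center, Alpha): payoffs 6, 0 → best response Top.
Player 1 against (Center, Beta): payoffs 9, 8 → best response Top.
Player 1 against (Right, Alpha): payoffs 9, 3 → best response Top.
Player 1 against (Right, Beta): payoffs 6, 5 → best response Top.
Player 2 against (Top, Alpha): payoffs 5, 2, 0 → best response Left.
Player 2 against (Top, Beta): payoffs 2, 9, 0 → best response Center.
Player 2 against (Bottom, Alpha): payoffs 0, 5, 9 → best response Right.
Player 2 against (Bottom, Beta): payoffs 0, 6, 1 → best response Center.
Player 3 against (Top, Left): payoffs 5, 7 → best response Beta.
Player 3 against (Top, Center): payoffs 9, 6 → best response Alpha.
Player 3 against (Top, Right): payoffs 0, 3 → best response Beta.
Player 3 against (Bottom, Left): payoffs 6, 7 → best response Beta.
Player 3 against (Bottom, Center): payoffs 6, 0 → best response Alpha.
Player 3 against (Bottom, Right): payoffs 6, 3 → best response Alpha.
No profile is a mutual best response for all players.

No pure-strategy Nash equilibrium.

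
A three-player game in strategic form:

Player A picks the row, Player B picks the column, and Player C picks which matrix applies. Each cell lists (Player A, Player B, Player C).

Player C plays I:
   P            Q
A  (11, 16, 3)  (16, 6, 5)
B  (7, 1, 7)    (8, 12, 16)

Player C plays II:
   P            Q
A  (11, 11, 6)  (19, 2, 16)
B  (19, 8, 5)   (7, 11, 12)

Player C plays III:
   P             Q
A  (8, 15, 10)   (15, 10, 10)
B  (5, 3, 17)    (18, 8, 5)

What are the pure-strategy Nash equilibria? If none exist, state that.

(A, P, III)

Player A against (P, I): payoffs 11, 7 → best response A.
Player A against (P, II): payoffs 11, 19 → best response B.
Player A against (P, III): payoffs 8, 5 → best response A.
Player A against (Q, I): payoffs 16, 8 → best response A.
Player A against (Q, II): payoffs 19, 7 → best response A.
Player A against (Q, III): payoffs 15, 18 → best response B.
Player B against (A, I): payoffs 16, 6 → best response P.
Player B against (A, II): payoffs 11, 2 → best response P.
Player B against (A, III): payoffs 15, 10 → best response P.
Player B against (B, I): payoffs 1, 12 → best response Q.
Player B against (B, II): payoffs 8, 11 → best response Q.
Player B against (B, III): payoffs 3, 8 → best response Q.
Player C against (A, P): payoffs 3, 6, 10 → best response III.
Player C against (A, Q): payoffs 5, 16, 10 → best response II.
Player C against (B, P): payoffs 7, 5, 17 → best response III.
Player C against (B, Q): payoffs 16, 12, 5 → best response I.
Mutual best responses: (A, P, III).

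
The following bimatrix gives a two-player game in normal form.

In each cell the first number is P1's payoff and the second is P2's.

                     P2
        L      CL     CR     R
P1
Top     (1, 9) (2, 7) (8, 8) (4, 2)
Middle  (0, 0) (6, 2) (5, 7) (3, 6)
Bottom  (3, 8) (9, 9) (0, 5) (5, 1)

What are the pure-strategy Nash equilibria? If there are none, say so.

The unique pure-strategy Nash equilibrium is (Bottom, CL).

P1 against L: payoffs 1, 0, 3 → best response Bottom.
P1 against CL: payoffs 2, 6, 9 → best response Bottom.
P1 against CR: payoffs 8, 5, 0 → best response Top.
P1 against R: payoffs 4, 3, 5 → best response Bottom.
P2 against Top: payoffs 9, 7, 8, 2 → best response L.
P2 against Middle: payoffs 0, 2, 7, 6 → best response CR.
P2 against Bottom: payoffs 8, 9, 5, 1 → best response CL.
Mutual best responses: (Bottom, CL).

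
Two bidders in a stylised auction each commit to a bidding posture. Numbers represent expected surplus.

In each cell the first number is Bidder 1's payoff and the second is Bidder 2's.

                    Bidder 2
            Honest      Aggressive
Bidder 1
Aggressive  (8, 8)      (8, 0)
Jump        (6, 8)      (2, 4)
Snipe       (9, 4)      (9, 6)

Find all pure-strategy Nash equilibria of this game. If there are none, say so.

Pure NE: (Snipe, Aggressive)

Bidder 1 against Honest: payoffs 8, 6, 9 → best response Snipe.
Bidder 1 against Aggressive: payoffs 8, 2, 9 → best response Snipe.
Bidder 2 against Aggressive: payoffs 8, 0 → best response Honest.
Bidder 2 against Jump: payoffs 8, 4 → best response Honest.
Bidder 2 against Snipe: payoffs 4, 6 → best response Aggressive.
Mutual best responses: (Snipe, Aggressive).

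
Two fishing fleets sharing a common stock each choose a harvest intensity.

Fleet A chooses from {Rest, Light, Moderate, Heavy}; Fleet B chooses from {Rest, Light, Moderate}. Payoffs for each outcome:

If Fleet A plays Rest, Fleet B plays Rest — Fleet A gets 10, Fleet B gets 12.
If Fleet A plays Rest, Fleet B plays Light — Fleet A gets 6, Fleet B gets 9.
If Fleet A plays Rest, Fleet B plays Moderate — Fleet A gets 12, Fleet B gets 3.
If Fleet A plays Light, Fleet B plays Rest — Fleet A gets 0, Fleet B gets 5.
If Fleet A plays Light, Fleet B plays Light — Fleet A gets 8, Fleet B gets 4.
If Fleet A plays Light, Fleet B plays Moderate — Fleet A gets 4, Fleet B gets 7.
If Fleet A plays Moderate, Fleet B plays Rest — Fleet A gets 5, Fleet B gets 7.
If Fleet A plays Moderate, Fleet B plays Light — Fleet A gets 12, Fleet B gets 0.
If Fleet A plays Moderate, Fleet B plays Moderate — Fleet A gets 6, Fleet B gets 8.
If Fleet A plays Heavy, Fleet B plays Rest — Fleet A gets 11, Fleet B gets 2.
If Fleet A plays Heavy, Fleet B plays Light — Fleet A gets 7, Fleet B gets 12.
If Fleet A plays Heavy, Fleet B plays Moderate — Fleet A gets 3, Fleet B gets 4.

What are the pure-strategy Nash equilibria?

This game has no pure Nash equilibrium.

For each strategy profile, look for a profitable unilateral deviation.
(Rest, Rest): Fleet A can switch to Heavy (10 → 11). Not NE.
(Rest, Light): Fleet A can switch to Light (6 → 8). Not NE.
(Rest, Moderate): Fleet B can switch to Rest (3 → 12). Not NE.
(Light, Rest): Fleet A can switch to Rest (0 → 10). Not NE.
(Light, Light): Fleet A can switch to Moderate (8 → 12). Not NE.
(Light, Moderate): Fleet A can switch to Rest (4 → 12). Not NE.
(The remaining 6 profiles each have a profitable deviation by the same check.)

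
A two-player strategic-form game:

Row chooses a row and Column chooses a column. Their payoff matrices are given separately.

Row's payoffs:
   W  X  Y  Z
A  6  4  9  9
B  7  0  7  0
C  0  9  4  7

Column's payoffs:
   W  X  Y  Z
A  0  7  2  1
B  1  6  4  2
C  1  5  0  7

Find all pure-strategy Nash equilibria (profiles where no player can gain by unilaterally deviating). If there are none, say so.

There is no pure-strategy Nash equilibrium.

(A, W): Row can switch to B (6 → 7). Not NE.
(A, X): Row can switch to C (4 → 9). Not NE.
(A, Y): Column can switch to X (2 → 7). Not NE.
(A, Z): Column can switch to X (1 → 7). Not NE.
(B, W): Column can switch to X (1 → 6). Not NE.
(B, X): Row can switch to A (0 → 4). Not NE.
(B, Y): Row can switch to A (7 → 9). Not NE.
(B, Z): Row can switch to A (0 → 9). Not NE.
(C, W): Row can switch to A (0 → 6). Not NE.
(C, X): Column can switch to Z (5 → 7). Not NE.
(The remaining 2 profiles each have a profitable deviation by the same check.)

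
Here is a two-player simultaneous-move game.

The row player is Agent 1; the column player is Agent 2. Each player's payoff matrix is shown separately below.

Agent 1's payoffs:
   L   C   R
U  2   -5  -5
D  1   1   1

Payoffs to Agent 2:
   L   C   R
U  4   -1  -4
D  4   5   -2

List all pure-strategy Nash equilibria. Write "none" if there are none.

(U, L), (D, C)

(U, L): Agent 1 gets 2, best alternative 1; Agent 2 gets 4, best alternative -1. No profitable deviation — NE.
(U, C): Agent 1 can switch to D (-5 → 1). Not NE.
(U, R): Agent 1 can switch to D (-5 → 1). Not NE.
(D, L): Agent 1 can switch to U (1 → 2). Not NE.
(D, C): Agent 1 gets 1, best alternative -5; Agent 2 gets 5, best alternative 4. No profitable deviation — NE.
(D, R): Agent 2 can switch to L (-2 → 4). Not NE.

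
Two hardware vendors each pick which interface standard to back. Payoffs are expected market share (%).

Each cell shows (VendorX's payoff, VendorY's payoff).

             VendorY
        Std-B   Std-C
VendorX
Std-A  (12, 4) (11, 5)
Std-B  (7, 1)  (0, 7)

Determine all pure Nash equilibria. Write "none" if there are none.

(Std-A, Std-C)

VendorX against Std-B: payoffs 12, 7 → best response Std-A.
VendorX against Std-C: payoffs 11, 0 → best response Std-A.
VendorY against Std-A: payoffs 4, 5 → best response Std-C.
VendorY against Std-B: payoffs 1, 7 → best response Std-C.
Mutual best responses: (Std-A, Std-C).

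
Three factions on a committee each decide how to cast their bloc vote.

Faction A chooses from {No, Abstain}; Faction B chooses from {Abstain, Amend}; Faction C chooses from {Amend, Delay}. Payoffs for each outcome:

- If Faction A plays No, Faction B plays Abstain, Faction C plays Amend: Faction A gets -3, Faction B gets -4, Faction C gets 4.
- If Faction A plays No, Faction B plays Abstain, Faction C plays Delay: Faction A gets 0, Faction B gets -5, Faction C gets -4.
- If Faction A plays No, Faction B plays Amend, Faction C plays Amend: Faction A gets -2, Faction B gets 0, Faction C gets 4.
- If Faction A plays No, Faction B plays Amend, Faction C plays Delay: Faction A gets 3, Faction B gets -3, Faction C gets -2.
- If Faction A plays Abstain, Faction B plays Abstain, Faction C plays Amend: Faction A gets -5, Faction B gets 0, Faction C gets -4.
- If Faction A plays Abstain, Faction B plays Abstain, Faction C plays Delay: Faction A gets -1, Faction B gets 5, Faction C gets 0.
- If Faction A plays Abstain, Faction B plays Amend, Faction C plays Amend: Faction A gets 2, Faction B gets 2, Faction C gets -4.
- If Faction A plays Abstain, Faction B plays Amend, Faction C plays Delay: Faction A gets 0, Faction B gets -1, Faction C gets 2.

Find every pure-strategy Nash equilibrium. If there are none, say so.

No pure-strategy Nash equilibrium.

(No, Abstain, Amend): Faction B can switch to Amend (-4 → 0). Not NE.
(No, Abstain, Delay): Faction B can switch to Amend (-5 → -3). Not NE.
(No, Amend, Amend): Faction A can switch to Abstain (-2 → 2). Not NE.
(No, Amend, Delay): Faction C can switch to Amend (-2 → 4). Not NE.
(Abstain, Abstain, Amend): Faction A can switch to No (-5 → -3). Not NE.
(Abstain, Abstain, Delay): Faction A can switch to No (-1 → 0). Not NE.
(Abstain, Amend, Amend): Faction C can switch to Delay (-4 → 2). Not NE.
(Abstain, Amend, Delay): Faction A can switch to No (0 → 3). Not NE.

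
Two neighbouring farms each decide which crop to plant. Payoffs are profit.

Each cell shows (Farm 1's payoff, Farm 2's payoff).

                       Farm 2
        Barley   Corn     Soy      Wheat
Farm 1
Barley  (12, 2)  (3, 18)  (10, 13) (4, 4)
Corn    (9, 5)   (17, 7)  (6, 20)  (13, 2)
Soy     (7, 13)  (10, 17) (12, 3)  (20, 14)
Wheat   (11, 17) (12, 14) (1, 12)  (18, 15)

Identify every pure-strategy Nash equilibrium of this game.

(Barley, Barley): Farm 2 can switch to Corn (2 → 18). Not NE.
(Barley, Corn): Farm 1 can switch to Corn (3 → 17). Not NE.
(Barley, Soy): Farm 1 can switch to Soy (10 → 12). Not NE.
(Barley, Wheat): Farm 1 can switch to Corn (4 → 13). Not NE.
(Corn, Barley): Farm 1 can switch to Barley (9 → 12). Not NE.
(Corn, Corn): Farm 2 can switch to Soy (7 → 20). Not NE.
(Corn, Soy): Farm 1 can switch to Barley (6 → 10). Not NE.
(Corn, Wheat): Farm 1 can switch to Soy (13 → 20). Not NE.
(Soy, Barley): Farm 1 can switch to Barley (7 → 12). Not NE.
(Soy, Corn): Farm 1 can switch to Corn (10 → 17). Not NE.
(The remaining 6 profiles each have a profitable deviation by the same check.)

none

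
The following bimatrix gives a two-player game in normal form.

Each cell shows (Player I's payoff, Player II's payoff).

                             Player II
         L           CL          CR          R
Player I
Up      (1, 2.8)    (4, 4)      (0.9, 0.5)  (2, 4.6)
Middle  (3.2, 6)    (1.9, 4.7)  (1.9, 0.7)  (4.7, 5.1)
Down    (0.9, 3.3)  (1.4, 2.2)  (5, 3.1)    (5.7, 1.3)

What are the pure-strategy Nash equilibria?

(Up, L): Player I can switch to Middle (1 → 3.2). Not NE.
(Up, CL): Player II can switch to R (4 → 4.6). Not NE.
(Up, CR): Player I can switch to Middle (0.9 → 1.9). Not NE.
(Up, R): Player I can switch to Middle (2 → 4.7). Not NE.
(Middle, L): Player I gets 3.2, best alternative 1; Player II gets 6, best alternative 5.1. No profitable deviation — NE.
(Middle, CL): Player I can switch to Up (1.9 → 4). Not NE.
(Middle, CR): Player I can switch to Down (1.9 → 5). Not NE.
(Middle, R): Player I can switch to Down (4.7 → 5.7). Not NE.
(Down, L): Player I can switch to Up (0.9 → 1). Not NE.
(The remaining 3 profiles each have a profitable deviation by the same check.)

The unique pure-strategy Nash equilibrium is (Middle, L).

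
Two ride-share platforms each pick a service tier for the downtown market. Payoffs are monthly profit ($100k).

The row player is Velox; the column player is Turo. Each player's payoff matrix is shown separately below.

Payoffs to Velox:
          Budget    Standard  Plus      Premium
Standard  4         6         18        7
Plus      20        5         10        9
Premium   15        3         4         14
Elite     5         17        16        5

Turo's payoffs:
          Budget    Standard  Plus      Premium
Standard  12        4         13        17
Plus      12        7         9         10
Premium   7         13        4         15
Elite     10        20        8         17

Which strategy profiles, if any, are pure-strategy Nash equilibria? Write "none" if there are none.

For each strategy profile, look for a profitable unilateral deviation.
(Standard, Budget): Velox can switch to Plus (4 → 20). Not NE.
(Standard, Standard): Velox can switch to Elite (6 → 17). Not NE.
(Standard, Plus): Turo can switch to Premium (13 → 17). Not NE.
(Standard, Premium): Velox can switch to Plus (7 → 9). Not NE.
(Plus, Budget): Velox gets 20, best alternative 15; Turo gets 12, best alternative 10. No profitable deviation — NE.
(Plus, Standard): Velox can switch to Standard (5 → 6). Not NE.
(Plus, Plus): Velox can switch to Standard (10 → 18). Not NE.
(Plus, Premium): Velox can switch to Premium (9 → 14). Not NE.
(Premium, Budget): Velox can switch to Plus (15 → 20). Not NE.
(Premium, Standard): Velox can switch to Standard (3 → 6). Not NE.
(Premium, Plus): Velox can switch to Standard (4 → 18). Not NE.
(Premium, Premium): Velox gets 14, best alternative 9; Turo gets 15, best alternative 13. No profitable deviation — NE.
(Elite, Budget): Velox can switch to Plus (5 → 20). Not NE.
(Elite, Standard): Velox gets 17, best alternative 6; Turo gets 20, best alternative 17. No profitable deviation — NE.
(Elite, Plus): Velox can switch to Standard (16 → 18). Not NE.
(The remaining 1 profile has a profitable deviation by the same check.)

Pure-strategy Nash equilibria: (Plus, Budget) and (Premium, Premium) and (Elite, Standard)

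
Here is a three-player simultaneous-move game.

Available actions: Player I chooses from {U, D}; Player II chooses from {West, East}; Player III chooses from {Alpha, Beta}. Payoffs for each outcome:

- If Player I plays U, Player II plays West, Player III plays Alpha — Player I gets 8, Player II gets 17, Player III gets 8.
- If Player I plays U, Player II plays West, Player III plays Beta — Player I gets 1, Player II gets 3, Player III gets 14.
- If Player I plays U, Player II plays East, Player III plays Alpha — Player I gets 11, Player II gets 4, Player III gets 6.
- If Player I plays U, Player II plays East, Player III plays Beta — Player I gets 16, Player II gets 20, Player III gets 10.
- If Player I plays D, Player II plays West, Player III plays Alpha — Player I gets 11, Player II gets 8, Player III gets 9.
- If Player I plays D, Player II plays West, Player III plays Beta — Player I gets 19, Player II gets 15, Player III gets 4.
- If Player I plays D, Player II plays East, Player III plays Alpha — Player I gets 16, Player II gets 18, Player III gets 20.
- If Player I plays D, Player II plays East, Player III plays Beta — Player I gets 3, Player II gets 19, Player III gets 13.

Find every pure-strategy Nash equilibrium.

(U, West, Alpha): Player I can switch to D (8 → 11). Not NE.
(U, West, Beta): Player I can switch to D (1 → 19). Not NE.
(U, East, Alpha): Player I can switch to D (11 → 16). Not NE.
(U, East, Beta): Player I gets 16, best alternative 3; Player II gets 20, best alternative 3; Player III gets 10, best alternative 6. No profitable deviation — NE.
(D, West, Alpha): Player II can switch to East (8 → 18). Not NE.
(D, West, Beta): Player II can switch to East (15 → 19). Not NE.
(D, East, Alpha): Player I gets 16, best alternative 11; Player II gets 18, best alternative 8; Player III gets 20, best alternative 13. No profitable deviation — NE.
(D, East, Beta): Player I can switch to U (3 → 16). Not NE.

Pure-strategy Nash equilibria: (U, East, Beta) and (D, East, Alpha)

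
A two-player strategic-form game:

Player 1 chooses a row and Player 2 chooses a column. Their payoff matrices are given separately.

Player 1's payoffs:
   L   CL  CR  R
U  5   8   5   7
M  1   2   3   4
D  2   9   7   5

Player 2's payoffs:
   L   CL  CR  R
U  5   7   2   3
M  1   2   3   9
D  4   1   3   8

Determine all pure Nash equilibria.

This game has no pure Nash equilibrium.

(U, L): Player 2 can switch to CL (5 → 7). Not NE.
(U, CL): Player 1 can switch to D (8 → 9). Not NE.
(U, CR): Player 1 can switch to D (5 → 7). Not NE.
(U, R): Player 2 can switch to L (3 → 5). Not NE.
(M, L): Player 1 can switch to U (1 → 5). Not NE.
(M, CL): Player 1 can switch to U (2 → 8). Not NE.
(M, CR): Player 1 can switch to U (3 → 5). Not NE.
(M, R): Player 1 can switch to U (4 → 7). Not NE.
(D, L): Player 1 can switch to U (2 → 5). Not NE.
(D, CL): Player 2 can switch to L (1 → 4). Not NE.
(The remaining 2 profiles each have a profitable deviation by the same check.)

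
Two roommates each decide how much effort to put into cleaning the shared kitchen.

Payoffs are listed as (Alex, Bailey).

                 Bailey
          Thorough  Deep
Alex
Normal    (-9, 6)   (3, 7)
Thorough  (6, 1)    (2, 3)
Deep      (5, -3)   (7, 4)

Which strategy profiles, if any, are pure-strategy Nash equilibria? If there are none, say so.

(Normal, Thorough): Alex can switch to Thorough (-9 → 6). Not NE.
(Normal, Deep): Alex can switch to Deep (3 → 7). Not NE.
(Thorough, Thorough): Bailey can switch to Deep (1 → 3). Not NE.
(Thorough, Deep): Alex can switch to Normal (2 → 3). Not NE.
(Deep, Thorough): Alex can switch to Thorough (5 → 6). Not NE.
(Deep, Deep): Alex gets 7, best alternative 3; Bailey gets 4, best alternative -3. No profitable deviation — NE.

(Deep, Deep)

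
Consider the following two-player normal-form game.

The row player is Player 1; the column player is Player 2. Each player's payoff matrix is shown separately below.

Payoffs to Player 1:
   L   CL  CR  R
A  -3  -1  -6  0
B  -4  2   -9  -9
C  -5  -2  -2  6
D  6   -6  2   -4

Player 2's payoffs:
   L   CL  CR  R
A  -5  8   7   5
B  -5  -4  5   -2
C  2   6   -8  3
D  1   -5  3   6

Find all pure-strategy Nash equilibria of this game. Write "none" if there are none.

Check each profile: it is a Nash equilibrium iff no player can strictly gain by switching unilaterally.
(A, L): Player 1 can switch to D (-3 → 6). Not NE.
(A, CL): Player 1 can switch to B (-1 → 2). Not NE.
(A, CR): Player 1 can switch to C (-6 → -2). Not NE.
(A, R): Player 1 can switch to C (0 → 6). Not NE.
(B, L): Player 1 can switch to A (-4 → -3). Not NE.
(B, CL): Player 2 can switch to CR (-4 → 5). Not NE.
(B, CR): Player 1 can switch to A (-9 → -6). Not NE.
(B, R): Player 1 can switch to A (-9 → 0). Not NE.
(C, L): Player 1 can switch to A (-5 → -3). Not NE.
(C, CL): Player 1 can switch to A (-2 → -1). Not NE.
(The remaining 6 profiles each have a profitable deviation by the same check.)

There is no pure-strategy Nash equilibrium.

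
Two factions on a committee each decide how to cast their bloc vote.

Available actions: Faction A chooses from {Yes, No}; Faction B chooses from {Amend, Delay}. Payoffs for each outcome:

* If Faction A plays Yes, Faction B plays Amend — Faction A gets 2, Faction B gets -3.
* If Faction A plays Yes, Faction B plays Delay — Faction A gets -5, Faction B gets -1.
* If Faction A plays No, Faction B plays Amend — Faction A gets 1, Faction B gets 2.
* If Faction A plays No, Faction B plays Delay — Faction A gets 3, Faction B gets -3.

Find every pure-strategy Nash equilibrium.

Check each profile: it is a Nash equilibrium iff no player can strictly gain by switching unilaterally.
(Yes, Amend): Faction B can switch to Delay (-3 → -1). Not NE.
(Yes, Delay): Faction A can switch to No (-5 → 3). Not NE.
(No, Amend): Faction A can switch to Yes (1 → 2). Not NE.
(No, Delay): Faction B can switch to Amend (-3 → 2). Not NE.

This game has no pure Nash equilibrium.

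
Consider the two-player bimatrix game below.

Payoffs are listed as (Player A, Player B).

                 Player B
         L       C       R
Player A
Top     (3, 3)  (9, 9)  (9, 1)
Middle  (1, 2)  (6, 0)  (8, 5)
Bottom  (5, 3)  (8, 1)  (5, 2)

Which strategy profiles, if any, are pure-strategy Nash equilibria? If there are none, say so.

Check each profile: it is a Nash equilibrium iff no player can strictly gain by switching unilaterally.
(Top, L): Player A can switch to Bottom (3 → 5). Not NE.
(Top, C): Player A gets 9, best alternative 8; Player B gets 9, best alternative 3. No profitable deviation — NE.
(Top, R): Player B can switch to L (1 → 3). Not NE.
(Middle, L): Player A can switch to Top (1 → 3). Not NE.
(Middle, C): Player A can switch to Top (6 → 9). Not NE.
(Middle, R): Player A can switch to Top (8 → 9). Not NE.
(Bottom, L): Player A gets 5, best alternative 3; Player B gets 3, best alternative 2. No profitable deviation — NE.
(Bottom, C): Player A can switch to Top (8 → 9). Not NE.
(Bottom, R): Player A can switch to Top (5 → 9). Not NE.

(Top, C); (Bottom, L)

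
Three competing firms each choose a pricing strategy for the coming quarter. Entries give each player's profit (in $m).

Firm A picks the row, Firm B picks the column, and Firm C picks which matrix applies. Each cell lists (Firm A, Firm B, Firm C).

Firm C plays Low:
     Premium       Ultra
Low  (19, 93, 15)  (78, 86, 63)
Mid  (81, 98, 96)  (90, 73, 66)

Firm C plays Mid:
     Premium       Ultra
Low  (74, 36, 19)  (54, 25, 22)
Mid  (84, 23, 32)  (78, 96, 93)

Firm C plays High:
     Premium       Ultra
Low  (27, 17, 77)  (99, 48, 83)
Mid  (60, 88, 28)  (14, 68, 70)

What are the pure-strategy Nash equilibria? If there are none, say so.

Firm A against (Premium, Low): payoffs 19, 81 → best response Mid.
Firm A against (Premium, Mid): payoffs 74, 84 → best response Mid.
Firm A against (Premium, High): payoffs 27, 60 → best response Mid.
Firm A against (Ultra, Low): payoffs 78, 90 → best response Mid.
Firm A against (Ultra, Mid): payoffs 54, 78 → best response Mid.
Firm A against (Ultra, High): payoffs 99, 14 → best response Low.
Firm B against (Low, Low): payoffs 93, 86 → best response Premium.
Firm B against (Low, Mid): payoffs 36, 25 → best response Premium.
Firm B against (Low, High): payoffs 17, 48 → best response Ultra.
Firm B against (Mid, Low): payoffs 98, 73 → best response Premium.
Firm B against (Mid, Mid): payoffs 23, 96 → best response Ultra.
Firm B against (Mid, High): payoffs 88, 68 → best response Premium.
Firm C against (Low, Premium): payoffs 15, 19, 77 → best response High.
Firm C against (Low, Ultra): payoffs 63, 22, 83 → best response High.
Firm C against (Mid, Premium): payoffs 96, 32, 28 → best response Low.
Firm C against (Mid, Ultra): payoffs 66, 93, 70 → best response Mid.
Mutual best responses: (Low, Ultra, High); (Mid, Premium, Low); (Mid, Ultra, Mid).

(Low, Ultra, High), (Mid, Premium, Low), (Mid, Ultra, Mid)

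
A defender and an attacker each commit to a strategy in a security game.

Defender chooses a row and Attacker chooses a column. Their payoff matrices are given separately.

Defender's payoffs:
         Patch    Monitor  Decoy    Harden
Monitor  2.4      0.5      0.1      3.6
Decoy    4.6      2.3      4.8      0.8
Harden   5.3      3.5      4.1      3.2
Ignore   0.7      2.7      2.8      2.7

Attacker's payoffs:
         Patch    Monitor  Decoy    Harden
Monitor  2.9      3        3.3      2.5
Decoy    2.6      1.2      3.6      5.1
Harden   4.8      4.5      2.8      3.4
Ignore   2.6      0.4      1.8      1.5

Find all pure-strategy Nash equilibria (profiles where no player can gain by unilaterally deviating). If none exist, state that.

(Monitor, Patch): Defender can switch to Decoy (2.4 → 4.6). Not NE.
(Monitor, Monitor): Defender can switch to Decoy (0.5 → 2.3). Not NE.
(Monitor, Decoy): Defender can switch to Decoy (0.1 → 4.8). Not NE.
(Monitor, Harden): Attacker can switch to Patch (2.5 → 2.9). Not NE.
(Decoy, Patch): Defender can switch to Harden (4.6 → 5.3). Not NE.
(Decoy, Monitor): Defender can switch to Harden (2.3 → 3.5). Not NE.
(Harden, Patch): Defender gets 5.3, best alternative 4.6; Attacker gets 4.8, best alternative 4.5. No profitable deviation — NE.
(The remaining 9 profiles each have a profitable deviation by the same check.)

(Harden, Patch)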